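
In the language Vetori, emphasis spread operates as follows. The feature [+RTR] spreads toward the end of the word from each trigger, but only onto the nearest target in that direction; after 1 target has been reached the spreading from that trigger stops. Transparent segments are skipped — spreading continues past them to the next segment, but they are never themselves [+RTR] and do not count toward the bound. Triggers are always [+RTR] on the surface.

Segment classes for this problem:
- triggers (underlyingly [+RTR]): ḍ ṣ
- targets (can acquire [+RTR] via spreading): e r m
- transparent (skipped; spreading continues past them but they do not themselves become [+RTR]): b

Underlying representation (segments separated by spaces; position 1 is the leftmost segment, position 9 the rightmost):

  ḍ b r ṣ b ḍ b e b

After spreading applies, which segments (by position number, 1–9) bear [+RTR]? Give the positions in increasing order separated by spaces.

From /ḍ/ at 1 rightward: 2 /b/ transparent; 3 /r/ → [+RTR]; bound reached.
From /ṣ/ at 4 rightward: 5 /b/ transparent; 6 /ḍ/ is itself a trigger — this domain ends here.
From /ḍ/ at 6 rightward: 7 /b/ transparent; 8 /e/ → [+RTR]; bound reached.

1 3 4 6 8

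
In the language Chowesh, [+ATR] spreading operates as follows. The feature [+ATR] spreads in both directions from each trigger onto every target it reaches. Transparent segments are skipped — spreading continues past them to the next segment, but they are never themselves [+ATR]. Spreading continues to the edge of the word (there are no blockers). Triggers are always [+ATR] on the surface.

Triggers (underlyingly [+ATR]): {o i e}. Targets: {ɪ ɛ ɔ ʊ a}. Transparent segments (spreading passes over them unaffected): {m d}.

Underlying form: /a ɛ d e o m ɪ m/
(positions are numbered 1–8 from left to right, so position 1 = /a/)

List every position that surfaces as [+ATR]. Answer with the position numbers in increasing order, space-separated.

From /e/ at 4 rightward: 5 /o/ is itself a trigger — this domain ends here.
From /e/ at 4 leftward: 3 /d/ transparent; 2 /ɛ/ → [+ATR]; 1 /a/ → [+ATR]; word edge.
From /o/ at 5 rightward: 6 /m/ transparent; 7 /ɪ/ → [+ATR]; 8 /m/ transparent; word edge.
From /o/ at 5 leftward: 4 /e/ is itself a trigger — this domain ends here.

1 2 4 5 7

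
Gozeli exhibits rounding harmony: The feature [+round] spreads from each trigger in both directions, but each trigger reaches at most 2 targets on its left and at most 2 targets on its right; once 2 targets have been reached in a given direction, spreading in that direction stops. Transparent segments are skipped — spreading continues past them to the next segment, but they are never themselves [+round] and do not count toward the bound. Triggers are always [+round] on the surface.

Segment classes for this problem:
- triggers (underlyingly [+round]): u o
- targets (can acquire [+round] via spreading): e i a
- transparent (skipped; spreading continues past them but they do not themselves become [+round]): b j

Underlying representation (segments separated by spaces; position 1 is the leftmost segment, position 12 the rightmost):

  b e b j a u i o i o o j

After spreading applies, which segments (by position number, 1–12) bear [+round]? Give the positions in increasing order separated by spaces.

From /u/ at 6 rightward: 7 /i/ → [+round]; 8 /o/ is itself a trigger — this domain ends here.
From /u/ at 6 leftward: 5 /a/ → [+round]; 4 /j/ transparent; 3 /b/ transparent; 2 /e/ → [+round]; bound reached.
From /o/ at 8 rightward: 9 /i/ → [+round]; 10 /o/ is itself a trigger — this domain ends here.
From /o/ at 8 leftward: 7 /i/ → [+round]; 6 /u/ is itself a trigger — this domain ends here.
From /o/ at 10 rightward: 11 /o/ is itself a trigger — this domain ends here.
From /o/ at 10 leftward: 9 /i/ → [+round]; 8 /o/ is itself a trigger — this domain ends here.
From /o/ at 11 rightward: 12 /j/ transparent; word edge.
From /o/ at 11 leftward: 10 /o/ is itself a trigger — this domain ends here.

2 5 6 7 8 9 10 11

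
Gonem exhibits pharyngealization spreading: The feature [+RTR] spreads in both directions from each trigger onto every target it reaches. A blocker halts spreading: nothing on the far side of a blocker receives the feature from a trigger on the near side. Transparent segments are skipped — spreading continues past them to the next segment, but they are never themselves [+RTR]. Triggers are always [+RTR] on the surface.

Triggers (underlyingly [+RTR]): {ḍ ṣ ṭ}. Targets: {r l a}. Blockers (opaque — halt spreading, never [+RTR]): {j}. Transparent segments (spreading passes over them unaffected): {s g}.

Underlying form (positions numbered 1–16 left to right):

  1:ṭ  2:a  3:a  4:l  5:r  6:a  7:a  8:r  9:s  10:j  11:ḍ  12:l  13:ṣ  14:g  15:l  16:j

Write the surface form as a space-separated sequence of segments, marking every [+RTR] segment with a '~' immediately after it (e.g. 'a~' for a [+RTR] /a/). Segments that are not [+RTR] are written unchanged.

From /ṭ/ at 1 rightward: 2 /a/ → [+RTR]; 3 /a/ → [+RTR]; 4 /l/ → [+RTR]; 5 /r/ → [+RTR]; 6 /a/ → [+RTR]; 7 /a/ → [+RTR]; 8 /r/ → [+RTR]; 9 /s/ transparent; 10 /j/ blocks.
From /ṭ/ at 1 leftward: word edge.
From /ḍ/ at 11 rightward: 12 /l/ → [+RTR]; 13 /ṣ/ is itself a trigger — this domain ends here.
From /ḍ/ at 11 leftward: 10 /j/ blocks.
From /ṣ/ at 13 rightward: 14 /g/ transparent; 15 /l/ → [+RTR]; 16 /j/ blocks.
From /ṣ/ at 13 leftward: 12 /l/ → [+RTR]; 11 /ḍ/ is itself a trigger — this domain ends here.
[+RTR] positions on the surface: 1 2 3 4 5 6 7 8 11 12 13 15.

ṭ~ a~ a~ l~ r~ a~ a~ r~ s j ḍ~ l~ ṣ~ g l~ j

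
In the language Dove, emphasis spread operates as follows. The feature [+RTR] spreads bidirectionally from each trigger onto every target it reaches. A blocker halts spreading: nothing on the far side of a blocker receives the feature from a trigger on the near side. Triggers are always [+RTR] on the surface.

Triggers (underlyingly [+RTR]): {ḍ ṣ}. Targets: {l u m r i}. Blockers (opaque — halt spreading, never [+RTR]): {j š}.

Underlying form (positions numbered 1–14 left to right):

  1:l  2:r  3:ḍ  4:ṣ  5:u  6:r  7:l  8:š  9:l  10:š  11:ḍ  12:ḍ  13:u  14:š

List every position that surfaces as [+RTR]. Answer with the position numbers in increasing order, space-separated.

1 2 3 4 5 6 7 11 12 13

From /ḍ/ at 3 rightward: 4 /ṣ/ is itself a trigger — this domain ends here.
From /ḍ/ at 3 leftward: 2 /r/ → [+RTR]; 1 /l/ → [+RTR]; word edge.
From /ṣ/ at 4 rightward: 5 /u/ → [+RTR]; 6 /r/ → [+RTR]; 7 /l/ → [+RTR]; 8 /š/ blocks.
From /ṣ/ at 4 leftward: 3 /ḍ/ is itself a trigger — this domain ends here.
From /ḍ/ at 11 rightward: 12 /ḍ/ is itself a trigger — this domain ends here.
From /ḍ/ at 11 leftward: 10 /š/ blocks.
From /ḍ/ at 12 rightward: 13 /u/ → [+RTR]; 14 /š/ blocks.
From /ḍ/ at 12 leftward: 11 /ḍ/ is itself a trigger — this domain ends here.
Target with no active source: position 9 stays [-emphatic].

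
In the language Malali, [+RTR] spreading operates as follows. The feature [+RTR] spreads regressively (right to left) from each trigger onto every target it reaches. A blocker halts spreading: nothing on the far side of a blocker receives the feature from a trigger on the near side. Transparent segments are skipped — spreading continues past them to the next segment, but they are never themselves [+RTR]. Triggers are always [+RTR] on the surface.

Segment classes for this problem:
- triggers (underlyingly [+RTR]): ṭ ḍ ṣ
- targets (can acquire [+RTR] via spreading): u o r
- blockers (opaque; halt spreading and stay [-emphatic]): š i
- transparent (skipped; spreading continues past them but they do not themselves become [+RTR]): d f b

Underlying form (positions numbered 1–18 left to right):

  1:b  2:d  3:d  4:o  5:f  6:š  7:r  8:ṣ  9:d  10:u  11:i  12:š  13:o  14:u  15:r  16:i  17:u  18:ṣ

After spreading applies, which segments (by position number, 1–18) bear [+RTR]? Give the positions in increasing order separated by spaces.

From /ṣ/ at 8 leftward: 7 /r/ → [+RTR]; 6 /š/ blocks.
From /ṣ/ at 18 leftward: 17 /u/ → [+RTR]; 16 /i/ blocks.
Targets with no active source: positions 4 10 13 14 15 stay [-emphatic].

7 8 17 18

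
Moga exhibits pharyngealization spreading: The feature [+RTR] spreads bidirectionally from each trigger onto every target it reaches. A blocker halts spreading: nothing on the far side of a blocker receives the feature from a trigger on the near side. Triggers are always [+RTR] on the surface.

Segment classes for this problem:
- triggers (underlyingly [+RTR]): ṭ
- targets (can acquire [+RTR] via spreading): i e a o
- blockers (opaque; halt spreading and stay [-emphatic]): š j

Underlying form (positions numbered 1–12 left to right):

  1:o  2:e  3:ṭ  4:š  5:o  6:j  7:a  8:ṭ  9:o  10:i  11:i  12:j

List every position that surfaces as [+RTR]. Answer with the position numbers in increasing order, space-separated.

From /ṭ/ at 3 rightward: 4 /š/ blocks.
From /ṭ/ at 3 leftward: 2 /e/ → [+RTR]; 1 /o/ → [+RTR]; word edge.
From /ṭ/ at 8 rightward: 9 /o/ → [+RTR]; 10 /i/ → [+RTR]; 11 /i/ → [+RTR]; 12 /j/ blocks.
From /ṭ/ at 8 leftward: 7 /a/ → [+RTR]; 6 /j/ blocks.
Target with no active source: position 5 stays [-emphatic].

1 2 3 7 8 9 10 11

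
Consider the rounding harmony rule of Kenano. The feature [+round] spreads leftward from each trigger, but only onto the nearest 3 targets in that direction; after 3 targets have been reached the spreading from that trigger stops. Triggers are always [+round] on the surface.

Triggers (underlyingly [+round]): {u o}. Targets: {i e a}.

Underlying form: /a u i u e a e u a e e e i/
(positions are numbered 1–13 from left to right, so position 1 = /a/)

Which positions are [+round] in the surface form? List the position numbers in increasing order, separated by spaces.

From /u/ at 2 leftward: 1 /a/ → [+round]; word edge.
From /u/ at 4 leftward: 3 /i/ → [+round]; 2 /u/ is itself a trigger — this domain ends here.
From /u/ at 8 leftward: 7 /e/ → [+round]; 6 /a/ → [+round]; 5 /e/ → [+round]; bound reached.
Targets with no active source: positions 9 10 11 12 13 stay [-round].

1 2 3 4 5 6 7 8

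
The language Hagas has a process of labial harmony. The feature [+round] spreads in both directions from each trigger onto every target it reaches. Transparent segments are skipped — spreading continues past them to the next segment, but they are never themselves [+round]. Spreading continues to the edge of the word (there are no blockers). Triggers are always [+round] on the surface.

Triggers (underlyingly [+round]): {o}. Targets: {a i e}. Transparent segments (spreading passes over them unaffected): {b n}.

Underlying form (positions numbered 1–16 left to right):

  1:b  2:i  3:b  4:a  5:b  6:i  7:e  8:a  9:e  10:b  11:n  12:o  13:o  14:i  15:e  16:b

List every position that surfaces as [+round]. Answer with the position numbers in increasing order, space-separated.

2 4 6 7 8 9 12 13 14 15

From /o/ at 12 rightward: 13 /o/ is itself a trigger — this domain ends here.
From /o/ at 12 leftward: 11 /n/ transparent; 10 /b/ transparent; 9 /e/ → [+round]; 8 /a/ → [+round]; 7 /e/ → [+round]; 6 /i/ → [+round]; 5 /b/ transparent; 4 /a/ → [+round]; 3 /b/ transparent; 2 /i/ → [+round]; 1 /b/ transparent; word edge.
From /o/ at 13 rightward: 14 /i/ → [+round]; 15 /e/ → [+round]; 16 /b/ transparent; word edge.
From /o/ at 13 leftward: 12 /o/ is itself a trigger — this domain ends here.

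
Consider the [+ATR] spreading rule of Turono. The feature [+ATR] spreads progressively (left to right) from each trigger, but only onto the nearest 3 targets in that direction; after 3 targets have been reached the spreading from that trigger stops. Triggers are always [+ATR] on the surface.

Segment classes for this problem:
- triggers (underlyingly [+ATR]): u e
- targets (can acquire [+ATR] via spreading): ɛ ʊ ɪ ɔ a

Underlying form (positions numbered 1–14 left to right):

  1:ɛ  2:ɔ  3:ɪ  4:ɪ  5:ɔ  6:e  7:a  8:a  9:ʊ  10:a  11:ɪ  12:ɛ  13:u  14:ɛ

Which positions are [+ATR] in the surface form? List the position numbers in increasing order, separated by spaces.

From /e/ at 6 rightward: 7 /a/ → [+ATR]; 8 /a/ → [+ATR]; 9 /ʊ/ → [+ATR]; bound reached.
From /u/ at 13 rightward: 14 /ɛ/ → [+ATR]; word edge.
Targets with no active source: positions 1 2 3 4 5 10 11 12 stay [-ATR].

6 7 8 9 13 14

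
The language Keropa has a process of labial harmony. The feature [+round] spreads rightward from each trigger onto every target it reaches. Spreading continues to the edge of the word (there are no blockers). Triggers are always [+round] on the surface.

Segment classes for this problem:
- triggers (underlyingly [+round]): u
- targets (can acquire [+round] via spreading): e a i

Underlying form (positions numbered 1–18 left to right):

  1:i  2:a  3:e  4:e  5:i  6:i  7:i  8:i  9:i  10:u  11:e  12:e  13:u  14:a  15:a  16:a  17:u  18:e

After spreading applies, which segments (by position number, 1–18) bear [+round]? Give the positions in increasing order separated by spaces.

10 11 12 13 14 15 16 17 18

From /u/ at 10 rightward: 11 /e/ → [+round]; 12 /e/ → [+round]; 13 /u/ is itself a trigger — this domain ends here.
From /u/ at 13 rightward: 14 /a/ → [+round]; 15 /a/ → [+round]; 16 /a/ → [+round]; 17 /u/ is itself a trigger — this domain ends here.
From /u/ at 17 rightward: 18 /e/ → [+round]; word edge.
Targets with no active source: positions 1 2 3 4 5 6 7 8 9 stay [-round].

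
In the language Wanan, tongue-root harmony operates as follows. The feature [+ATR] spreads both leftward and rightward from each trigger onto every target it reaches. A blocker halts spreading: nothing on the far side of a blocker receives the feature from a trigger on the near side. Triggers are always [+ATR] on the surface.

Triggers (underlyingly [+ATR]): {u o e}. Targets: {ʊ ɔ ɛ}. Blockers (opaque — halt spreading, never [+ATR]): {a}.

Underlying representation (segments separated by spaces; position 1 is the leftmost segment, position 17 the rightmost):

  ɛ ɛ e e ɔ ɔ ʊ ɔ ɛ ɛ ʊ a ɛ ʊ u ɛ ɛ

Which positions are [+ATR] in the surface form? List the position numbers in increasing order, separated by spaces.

From /e/ at 3 rightward: 4 /e/ is itself a trigger — this domain ends here.
From /e/ at 3 leftward: 2 /ɛ/ → [+ATR]; 1 /ɛ/ → [+ATR]; word edge.
From /e/ at 4 rightward: 5 /ɔ/ → [+ATR]; 6 /ɔ/ → [+ATR]; 7 /ʊ/ → [+ATR]; 8 /ɔ/ → [+ATR]; 9 /ɛ/ → [+ATR]; 10 /ɛ/ → [+ATR]; 11 /ʊ/ → [+ATR]; 12 /a/ blocks.
From /e/ at 4 leftward: 3 /e/ is itself a trigger — this domain ends here.
From /u/ at 15 rightward: 16 /ɛ/ → [+ATR]; 17 /ɛ/ → [+ATR]; word edge.
From /u/ at 15 leftward: 14 /ʊ/ → [+ATR]; 13 /ɛ/ → [+ATR]; 12 /a/ blocks.

1 2 3 4 5 6 7 8 9 10 11 13 14 15 16 17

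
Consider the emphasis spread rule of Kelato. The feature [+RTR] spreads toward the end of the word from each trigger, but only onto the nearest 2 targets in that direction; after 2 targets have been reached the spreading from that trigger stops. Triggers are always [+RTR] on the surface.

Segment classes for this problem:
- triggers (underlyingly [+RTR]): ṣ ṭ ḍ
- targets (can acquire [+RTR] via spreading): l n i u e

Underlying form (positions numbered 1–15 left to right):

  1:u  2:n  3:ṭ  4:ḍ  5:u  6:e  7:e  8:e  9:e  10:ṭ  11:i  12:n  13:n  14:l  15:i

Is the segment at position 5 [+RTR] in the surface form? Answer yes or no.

yes

From /ṭ/ at 3 rightward: 4 /ḍ/ is itself a trigger — this domain ends here.
From /ḍ/ at 4 rightward: 5 /u/ → [+RTR]; 6 /e/ → [+RTR]; bound reached.
From /ṭ/ at 10 rightward: 11 /i/ → [+RTR]; 12 /n/ → [+RTR]; bound reached.
Targets with no active source: positions 1 2 7 8 9 13 14 15 stay [-emphatic].
[+RTR] positions on the surface: 3 4 5 6 10 11 12.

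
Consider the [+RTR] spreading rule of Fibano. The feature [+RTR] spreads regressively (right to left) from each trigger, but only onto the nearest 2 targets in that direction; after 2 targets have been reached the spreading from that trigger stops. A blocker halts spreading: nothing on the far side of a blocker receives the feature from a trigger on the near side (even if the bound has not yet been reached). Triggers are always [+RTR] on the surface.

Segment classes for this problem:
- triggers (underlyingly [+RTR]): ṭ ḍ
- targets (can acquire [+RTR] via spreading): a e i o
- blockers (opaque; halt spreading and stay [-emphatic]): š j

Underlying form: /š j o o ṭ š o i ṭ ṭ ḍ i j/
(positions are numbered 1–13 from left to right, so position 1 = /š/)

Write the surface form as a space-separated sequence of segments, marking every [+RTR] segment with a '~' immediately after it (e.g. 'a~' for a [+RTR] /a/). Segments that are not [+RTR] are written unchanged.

š j o~ o~ ṭ~ š o~ i~ ṭ~ ṭ~ ḍ~ i j

From /ṭ/ at 5 leftward: 4 /o/ → [+RTR]; 3 /o/ → [+RTR]; bound reached.
From /ṭ/ at 9 leftward: 8 /i/ → [+RTR]; 7 /o/ → [+RTR]; bound reached.
From /ṭ/ at 10 leftward: 9 /ṭ/ is itself a trigger — this domain ends here.
From /ḍ/ at 11 leftward: 10 /ṭ/ is itself a trigger — this domain ends here.
Target with no active source: position 12 stays [-emphatic].
[+RTR] positions on the surface: 3 4 5 7 8 9 10 11.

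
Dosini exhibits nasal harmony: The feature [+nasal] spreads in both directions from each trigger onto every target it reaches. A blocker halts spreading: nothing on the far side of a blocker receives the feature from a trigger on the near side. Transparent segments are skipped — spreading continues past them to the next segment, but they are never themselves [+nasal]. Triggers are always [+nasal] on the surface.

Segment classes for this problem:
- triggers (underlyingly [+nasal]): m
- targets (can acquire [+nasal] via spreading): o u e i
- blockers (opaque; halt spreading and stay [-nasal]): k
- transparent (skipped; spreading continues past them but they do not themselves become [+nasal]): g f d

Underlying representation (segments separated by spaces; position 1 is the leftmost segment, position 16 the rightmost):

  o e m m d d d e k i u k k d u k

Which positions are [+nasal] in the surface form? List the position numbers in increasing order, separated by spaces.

From /m/ at 3 rightward: 4 /m/ is itself a trigger — this domain ends here.
From /m/ at 3 leftward: 2 /e/ → [+nasal]; 1 /o/ → [+nasal]; word edge.
From /m/ at 4 rightward: 5 /d/ transparent; 6 /d/ transparent; 7 /d/ transparent; 8 /e/ → [+nasal]; 9 /k/ blocks.
From /m/ at 4 leftward: 3 /m/ is itself a trigger — this domain ends here.
Targets with no active source: positions 10 11 15 stay [-nasal].

1 2 3 4 8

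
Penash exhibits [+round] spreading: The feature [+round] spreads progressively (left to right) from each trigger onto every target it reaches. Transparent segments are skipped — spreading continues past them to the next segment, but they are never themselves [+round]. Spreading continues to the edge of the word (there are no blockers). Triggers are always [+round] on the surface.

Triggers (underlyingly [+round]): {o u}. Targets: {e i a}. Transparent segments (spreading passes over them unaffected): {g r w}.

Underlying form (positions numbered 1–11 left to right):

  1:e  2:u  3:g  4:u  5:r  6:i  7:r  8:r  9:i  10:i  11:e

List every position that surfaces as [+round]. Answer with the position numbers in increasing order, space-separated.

From /u/ at 2 rightward: 3 /g/ transparent; 4 /u/ is itself a trigger — this domain ends here.
From /u/ at 4 rightward: 5 /r/ transparent; 6 /i/ → [+round]; 7 /r/ transparent; 8 /r/ transparent; 9 /i/ → [+round]; 10 /i/ → [+round]; 11 /e/ → [+round]; word edge.
Target with no active source: position 1 stays [-round].

2 4 6 9 10 11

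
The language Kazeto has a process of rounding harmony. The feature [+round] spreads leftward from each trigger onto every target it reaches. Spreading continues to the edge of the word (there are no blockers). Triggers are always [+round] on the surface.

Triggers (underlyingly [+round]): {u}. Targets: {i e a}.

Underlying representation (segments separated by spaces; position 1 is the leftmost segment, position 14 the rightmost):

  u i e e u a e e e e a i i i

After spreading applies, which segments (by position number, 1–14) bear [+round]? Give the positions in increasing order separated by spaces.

From /u/ at 1 leftward: word edge.
From /u/ at 5 leftward: 4 /e/ → [+round]; 3 /e/ → [+round]; 2 /i/ → [+round]; 1 /u/ is itself a trigger — this domain ends here.
Targets with no active source: positions 6 7 8 9 10 11 12 13 14 stay [-round].

1 2 3 4 5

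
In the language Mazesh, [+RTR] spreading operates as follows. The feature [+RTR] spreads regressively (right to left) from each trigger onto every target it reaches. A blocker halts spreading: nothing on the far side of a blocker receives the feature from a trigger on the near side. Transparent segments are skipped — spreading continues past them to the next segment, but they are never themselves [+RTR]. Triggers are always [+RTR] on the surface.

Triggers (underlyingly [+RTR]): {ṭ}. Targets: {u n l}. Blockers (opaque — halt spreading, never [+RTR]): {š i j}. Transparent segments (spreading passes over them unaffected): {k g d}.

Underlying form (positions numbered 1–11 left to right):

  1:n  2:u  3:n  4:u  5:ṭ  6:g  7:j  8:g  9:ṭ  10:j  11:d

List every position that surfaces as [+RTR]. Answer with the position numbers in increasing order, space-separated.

1 2 3 4 5 9

From /ṭ/ at 5 leftward: 4 /u/ → [+RTR]; 3 /n/ → [+RTR]; 2 /u/ → [+RTR]; 1 /n/ → [+RTR]; word edge.
From /ṭ/ at 9 leftward: 8 /g/ transparent; 7 /j/ blocks.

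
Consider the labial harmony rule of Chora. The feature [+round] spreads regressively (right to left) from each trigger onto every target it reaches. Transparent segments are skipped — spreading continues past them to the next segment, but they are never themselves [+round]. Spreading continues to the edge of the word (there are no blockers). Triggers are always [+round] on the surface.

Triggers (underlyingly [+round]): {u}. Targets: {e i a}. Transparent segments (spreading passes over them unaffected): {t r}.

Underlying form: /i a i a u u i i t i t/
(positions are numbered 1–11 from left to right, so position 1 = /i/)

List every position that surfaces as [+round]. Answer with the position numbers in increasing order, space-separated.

From /u/ at 5 leftward: 4 /a/ → [+round]; 3 /i/ → [+round]; 2 /a/ → [+round]; 1 /i/ → [+round]; word edge.
From /u/ at 6 leftward: 5 /u/ is itself a trigger — this domain ends here.
Targets with no active source: positions 7 8 10 stay [-round].

1 2 3 4 5 6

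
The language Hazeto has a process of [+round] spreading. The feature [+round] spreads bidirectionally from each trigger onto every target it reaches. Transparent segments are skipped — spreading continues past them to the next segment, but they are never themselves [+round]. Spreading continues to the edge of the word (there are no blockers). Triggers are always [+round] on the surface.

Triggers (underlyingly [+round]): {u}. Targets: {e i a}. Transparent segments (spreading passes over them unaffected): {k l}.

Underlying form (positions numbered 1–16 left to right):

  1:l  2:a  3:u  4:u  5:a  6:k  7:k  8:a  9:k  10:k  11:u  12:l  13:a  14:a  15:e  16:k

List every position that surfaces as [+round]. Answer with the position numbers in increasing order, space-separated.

From /u/ at 3 rightward: 4 /u/ is itself a trigger — this domain ends here.
From /u/ at 3 leftward: 2 /a/ → [+round]; 1 /l/ transparent; word edge.
From /u/ at 4 rightward: 5 /a/ → [+round]; 6 /k/ transparent; 7 /k/ transparent; 8 /a/ → [+round]; 9 /k/ transparent; 10 /k/ transparent; 11 /u/ is itself a trigger — this domain ends here.
From /u/ at 4 leftward: 3 /u/ is itself a trigger — this domain ends here.
From /u/ at 11 rightward: 12 /l/ transparent; 13 /a/ → [+round]; 14 /a/ → [+round]; 15 /e/ → [+round]; 16 /k/ transparent; word edge.
From /u/ at 11 leftward: 10 /k/ transparent; 9 /k/ transparent; 8 /a/ → [+round]; 7 /k/ transparent; 6 /k/ transparent; 5 /a/ → [+round]; 4 /u/ is itself a trigger — this domain ends here.

2 3 4 5 8 11 13 14 15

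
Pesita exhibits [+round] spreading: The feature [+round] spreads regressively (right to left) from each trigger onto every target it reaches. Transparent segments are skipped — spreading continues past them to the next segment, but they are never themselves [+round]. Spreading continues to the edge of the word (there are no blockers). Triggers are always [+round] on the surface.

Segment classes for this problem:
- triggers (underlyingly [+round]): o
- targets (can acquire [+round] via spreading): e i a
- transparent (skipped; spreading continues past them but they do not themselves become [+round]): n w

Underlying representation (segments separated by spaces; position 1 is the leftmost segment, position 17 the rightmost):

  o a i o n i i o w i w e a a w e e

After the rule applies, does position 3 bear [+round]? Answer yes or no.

yes

From /o/ at 1 leftward: word edge.
From /o/ at 4 leftward: 3 /i/ → [+round]; 2 /a/ → [+round]; 1 /o/ is itself a trigger — this domain ends here.
From /o/ at 8 leftward: 7 /i/ → [+round]; 6 /i/ → [+round]; 5 /n/ transparent; 4 /o/ is itself a trigger — this domain ends here.
Targets with no active source: positions 10 12 13 14 16 17 stay [-round].
[+round] positions on the surface: 1 2 3 4 6 7 8.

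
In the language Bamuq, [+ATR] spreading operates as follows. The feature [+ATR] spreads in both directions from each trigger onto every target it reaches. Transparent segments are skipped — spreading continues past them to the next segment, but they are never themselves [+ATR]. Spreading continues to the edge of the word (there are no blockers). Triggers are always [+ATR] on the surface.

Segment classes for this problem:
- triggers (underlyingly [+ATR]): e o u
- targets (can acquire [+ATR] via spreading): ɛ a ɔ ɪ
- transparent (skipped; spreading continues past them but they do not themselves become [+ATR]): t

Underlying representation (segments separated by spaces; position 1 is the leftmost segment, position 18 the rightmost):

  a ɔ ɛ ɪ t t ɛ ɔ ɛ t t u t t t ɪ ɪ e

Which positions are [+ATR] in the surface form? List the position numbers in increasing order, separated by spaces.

1 2 3 4 7 8 9 12 16 17 18

From /u/ at 12 rightward: 13 /t/ transparent; 14 /t/ transparent; 15 /t/ transparent; 16 /ɪ/ → [+ATR]; 17 /ɪ/ → [+ATR]; 18 /e/ is itself a trigger — this domain ends here.
From /u/ at 12 leftward: 11 /t/ transparent; 10 /t/ transparent; 9 /ɛ/ → [+ATR]; 8 /ɔ/ → [+ATR]; 7 /ɛ/ → [+ATR]; 6 /t/ transparent; 5 /t/ transparent; 4 /ɪ/ → [+ATR]; 3 /ɛ/ → [+ATR]; 2 /ɔ/ → [+ATR]; 1 /a/ → [+ATR]; word edge.
From /e/ at 18 rightward: word edge.
From /e/ at 18 leftward: 17 /ɪ/ → [+ATR]; 16 /ɪ/ → [+ATR]; 15 /t/ transparent; 14 /t/ transparent; 13 /t/ transparent; 12 /u/ is itself a trigger — this domain ends here.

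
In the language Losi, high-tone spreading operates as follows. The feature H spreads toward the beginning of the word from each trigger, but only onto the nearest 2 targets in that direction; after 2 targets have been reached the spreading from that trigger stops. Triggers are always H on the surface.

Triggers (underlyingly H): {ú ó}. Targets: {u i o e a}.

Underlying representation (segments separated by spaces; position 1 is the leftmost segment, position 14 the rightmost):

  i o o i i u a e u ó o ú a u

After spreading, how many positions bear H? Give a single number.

From /ó/ at 10 leftward: 9 /u/ → H; 8 /e/ → H; bound reached.
From /ú/ at 12 leftward: 11 /o/ → H; 10 /ó/ is itself a trigger — this domain ends here.
Targets with no active source: positions 1 2 3 4 5 6 7 13 14 stay [-high tone].
H positions on the surface: 8 9 10 11 12.

5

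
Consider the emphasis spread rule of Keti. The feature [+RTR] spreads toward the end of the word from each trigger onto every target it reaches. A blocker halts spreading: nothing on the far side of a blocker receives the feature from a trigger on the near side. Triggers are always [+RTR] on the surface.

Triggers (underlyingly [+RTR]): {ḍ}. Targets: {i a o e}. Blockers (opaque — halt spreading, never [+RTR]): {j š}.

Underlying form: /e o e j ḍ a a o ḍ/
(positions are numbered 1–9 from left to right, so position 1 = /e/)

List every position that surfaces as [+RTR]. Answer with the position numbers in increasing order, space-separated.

5 6 7 8 9

From /ḍ/ at 5 rightward: 6 /a/ → [+RTR]; 7 /a/ → [+RTR]; 8 /o/ → [+RTR]; 9 /ḍ/ is itself a trigger — this domain ends here.
From /ḍ/ at 9 rightward: word edge.
Targets with no active source: positions 1 2 3 stay [-emphatic].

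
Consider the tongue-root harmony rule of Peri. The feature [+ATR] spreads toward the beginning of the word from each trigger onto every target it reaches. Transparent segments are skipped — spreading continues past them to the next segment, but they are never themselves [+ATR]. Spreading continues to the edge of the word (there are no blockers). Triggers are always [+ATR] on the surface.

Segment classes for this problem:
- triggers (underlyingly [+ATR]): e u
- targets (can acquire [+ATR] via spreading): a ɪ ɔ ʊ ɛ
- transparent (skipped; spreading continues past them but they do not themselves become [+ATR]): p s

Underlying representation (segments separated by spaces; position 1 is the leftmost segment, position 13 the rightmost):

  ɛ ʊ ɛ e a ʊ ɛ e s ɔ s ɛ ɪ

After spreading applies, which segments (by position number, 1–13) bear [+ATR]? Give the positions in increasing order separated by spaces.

From /e/ at 4 leftward: 3 /ɛ/ → [+ATR]; 2 /ʊ/ → [+ATR]; 1 /ɛ/ → [+ATR]; word edge.
From /e/ at 8 leftward: 7 /ɛ/ → [+ATR]; 6 /ʊ/ → [+ATR]; 5 /a/ → [+ATR]; 4 /e/ is itself a trigger — this domain ends here.
Targets with no active source: positions 10 12 13 stay [-ATR].

1 2 3 4 5 6 7 8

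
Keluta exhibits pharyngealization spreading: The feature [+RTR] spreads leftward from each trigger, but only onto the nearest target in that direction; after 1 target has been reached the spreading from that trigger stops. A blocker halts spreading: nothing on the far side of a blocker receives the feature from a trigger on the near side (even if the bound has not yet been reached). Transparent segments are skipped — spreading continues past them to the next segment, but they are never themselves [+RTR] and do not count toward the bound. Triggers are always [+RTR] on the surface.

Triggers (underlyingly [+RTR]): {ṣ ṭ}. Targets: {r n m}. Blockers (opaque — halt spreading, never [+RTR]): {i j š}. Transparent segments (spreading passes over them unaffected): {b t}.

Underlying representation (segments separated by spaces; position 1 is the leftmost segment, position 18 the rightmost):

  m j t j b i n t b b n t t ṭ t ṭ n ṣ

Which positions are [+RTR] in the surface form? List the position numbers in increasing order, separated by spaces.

From /ṭ/ at 14 leftward: 13 /t/ transparent; 12 /t/ transparent; 11 /n/ → [+RTR]; bound reached.
From /ṭ/ at 16 leftward: 15 /t/ transparent; 14 /ṭ/ is itself a trigger — this domain ends here.
From /ṣ/ at 18 leftward: 17 /n/ → [+RTR]; bound reached.
Targets with no active source: positions 1 7 stay [-emphatic].

11 14 16 17 18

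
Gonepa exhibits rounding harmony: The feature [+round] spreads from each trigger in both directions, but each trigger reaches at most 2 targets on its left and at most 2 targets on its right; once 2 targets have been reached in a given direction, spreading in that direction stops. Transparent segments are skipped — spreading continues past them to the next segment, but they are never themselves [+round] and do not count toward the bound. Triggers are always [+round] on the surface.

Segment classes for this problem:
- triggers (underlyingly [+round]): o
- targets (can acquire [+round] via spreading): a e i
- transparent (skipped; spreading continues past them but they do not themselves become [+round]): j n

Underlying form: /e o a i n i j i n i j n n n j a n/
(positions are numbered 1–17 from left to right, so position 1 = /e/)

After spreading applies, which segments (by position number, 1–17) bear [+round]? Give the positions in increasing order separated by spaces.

1 2 3 4

From /o/ at 2 rightward: 3 /a/ → [+round]; 4 /i/ → [+round]; bound reached.
From /o/ at 2 leftward: 1 /e/ → [+round]; word edge.
Targets with no active source: positions 6 8 10 16 stay [-round].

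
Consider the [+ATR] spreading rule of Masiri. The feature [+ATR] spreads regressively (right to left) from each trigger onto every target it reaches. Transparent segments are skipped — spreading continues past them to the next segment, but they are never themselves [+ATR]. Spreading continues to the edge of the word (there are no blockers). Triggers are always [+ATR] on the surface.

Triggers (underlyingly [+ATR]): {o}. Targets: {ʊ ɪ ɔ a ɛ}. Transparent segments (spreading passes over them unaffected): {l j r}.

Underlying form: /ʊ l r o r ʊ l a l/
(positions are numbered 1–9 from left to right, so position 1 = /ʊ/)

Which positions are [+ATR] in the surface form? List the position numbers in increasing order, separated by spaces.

From /o/ at 4 leftward: 3 /r/ transparent; 2 /l/ transparent; 1 /ʊ/ → [+ATR]; word edge.
Targets with no active source: positions 6 8 stay [-ATR].

1 4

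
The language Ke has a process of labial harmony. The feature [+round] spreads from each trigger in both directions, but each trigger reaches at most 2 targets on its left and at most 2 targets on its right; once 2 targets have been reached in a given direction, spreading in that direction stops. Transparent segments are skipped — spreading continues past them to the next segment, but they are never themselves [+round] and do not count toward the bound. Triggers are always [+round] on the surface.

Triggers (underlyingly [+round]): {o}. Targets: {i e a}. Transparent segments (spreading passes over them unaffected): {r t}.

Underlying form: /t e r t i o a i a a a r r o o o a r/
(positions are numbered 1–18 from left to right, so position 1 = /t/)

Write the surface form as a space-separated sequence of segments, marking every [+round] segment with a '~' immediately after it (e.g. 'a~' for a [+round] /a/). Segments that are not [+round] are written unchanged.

From /o/ at 6 rightward: 7 /a/ → [+round]; 8 /i/ → [+round]; bound reached.
From /o/ at 6 leftward: 5 /i/ → [+round]; 4 /t/ transparent; 3 /r/ transparent; 2 /e/ → [+round]; bound reached.
From /o/ at 14 rightward: 15 /o/ is itself a trigger — this domain ends here.
From /o/ at 14 leftward: 13 /r/ transparent; 12 /r/ transparent; 11 /a/ → [+round]; 10 /a/ → [+round]; bound reached.
From /o/ at 15 rightward: 16 /o/ is itself a trigger — this domain ends here.
From /o/ at 15 leftward: 14 /o/ is itself a trigger — this domain ends here.
From /o/ at 16 rightward: 17 /a/ → [+round]; 18 /r/ transparent; word edge.
From /o/ at 16 leftward: 15 /o/ is itself a trigger — this domain ends here.
Target with no active source: position 9 stays [-round].
[+round] positions on the surface: 2 5 6 7 8 10 11 14 15 16 17.

t e~ r t i~ o~ a~ i~ a a~ a~ r r o~ o~ o~ a~ r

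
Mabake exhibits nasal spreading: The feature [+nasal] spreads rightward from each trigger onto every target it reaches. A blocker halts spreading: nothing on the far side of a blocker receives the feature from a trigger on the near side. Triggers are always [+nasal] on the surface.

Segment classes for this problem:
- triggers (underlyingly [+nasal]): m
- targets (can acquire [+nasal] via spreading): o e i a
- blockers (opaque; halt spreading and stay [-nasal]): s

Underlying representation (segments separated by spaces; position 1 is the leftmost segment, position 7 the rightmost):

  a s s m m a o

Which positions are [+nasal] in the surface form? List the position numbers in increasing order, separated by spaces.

4 5 6 7

From /m/ at 4 rightward: 5 /m/ is itself a trigger — this domain ends here.
From /m/ at 5 rightward: 6 /a/ → [+nasal]; 7 /o/ → [+nasal]; word edge.
Target with no active source: position 1 stays [-nasal].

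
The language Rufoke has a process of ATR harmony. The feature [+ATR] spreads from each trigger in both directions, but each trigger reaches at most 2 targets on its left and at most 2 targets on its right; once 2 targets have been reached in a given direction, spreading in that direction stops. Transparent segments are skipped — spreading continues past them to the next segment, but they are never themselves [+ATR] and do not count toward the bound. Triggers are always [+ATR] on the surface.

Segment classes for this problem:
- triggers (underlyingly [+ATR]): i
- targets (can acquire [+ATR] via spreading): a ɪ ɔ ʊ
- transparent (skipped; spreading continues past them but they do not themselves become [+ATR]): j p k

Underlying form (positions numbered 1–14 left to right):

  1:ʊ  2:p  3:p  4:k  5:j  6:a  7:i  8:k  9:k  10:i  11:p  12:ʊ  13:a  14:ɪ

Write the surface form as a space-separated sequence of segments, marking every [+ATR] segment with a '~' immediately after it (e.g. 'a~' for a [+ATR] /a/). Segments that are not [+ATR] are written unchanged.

From /i/ at 7 rightward: 8 /k/ transparent; 9 /k/ transparent; 10 /i/ is itself a trigger — this domain ends here.
From /i/ at 7 leftward: 6 /a/ → [+ATR]; 5 /j/ transparent; 4 /k/ transparent; 3 /p/ transparent; 2 /p/ transparent; 1 /ʊ/ → [+ATR]; bound reached.
From /i/ at 10 rightward: 11 /p/ transparent; 12 /ʊ/ → [+ATR]; 13 /a/ → [+ATR]; bound reached.
From /i/ at 10 leftward: 9 /k/ transparent; 8 /k/ transparent; 7 /i/ is itself a trigger — this domain ends here.
Target with no active source: position 14 stays [-ATR].
[+ATR] positions on the surface: 1 6 7 10 12 13.

ʊ~ p p k j a~ i~ k k i~ p ʊ~ a~ ɪ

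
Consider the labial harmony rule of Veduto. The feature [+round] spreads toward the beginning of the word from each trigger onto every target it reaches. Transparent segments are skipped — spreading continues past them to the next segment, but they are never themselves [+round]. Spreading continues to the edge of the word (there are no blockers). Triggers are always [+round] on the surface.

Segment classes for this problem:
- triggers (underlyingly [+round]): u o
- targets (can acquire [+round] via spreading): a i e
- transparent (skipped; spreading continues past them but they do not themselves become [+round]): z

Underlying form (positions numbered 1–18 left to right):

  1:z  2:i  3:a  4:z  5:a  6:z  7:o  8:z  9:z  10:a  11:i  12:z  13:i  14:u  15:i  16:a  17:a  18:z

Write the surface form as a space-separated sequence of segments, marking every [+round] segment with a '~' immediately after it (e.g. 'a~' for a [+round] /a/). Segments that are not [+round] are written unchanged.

z i~ a~ z a~ z o~ z z a~ i~ z i~ u~ i a a z

From /o/ at 7 leftward: 6 /z/ transparent; 5 /a/ → [+round]; 4 /z/ transparent; 3 /a/ → [+round]; 2 /i/ → [+round]; 1 /z/ transparent; word edge.
From /u/ at 14 leftward: 13 /i/ → [+round]; 12 /z/ transparent; 11 /i/ → [+round]; 10 /a/ → [+round]; 9 /z/ transparent; 8 /z/ transparent; 7 /o/ is itself a trigger — this domain ends here.
Targets with no active source: positions 15 16 17 stay [-round].
[+round] positions on the surface: 2 3 5 7 10 11 13 14.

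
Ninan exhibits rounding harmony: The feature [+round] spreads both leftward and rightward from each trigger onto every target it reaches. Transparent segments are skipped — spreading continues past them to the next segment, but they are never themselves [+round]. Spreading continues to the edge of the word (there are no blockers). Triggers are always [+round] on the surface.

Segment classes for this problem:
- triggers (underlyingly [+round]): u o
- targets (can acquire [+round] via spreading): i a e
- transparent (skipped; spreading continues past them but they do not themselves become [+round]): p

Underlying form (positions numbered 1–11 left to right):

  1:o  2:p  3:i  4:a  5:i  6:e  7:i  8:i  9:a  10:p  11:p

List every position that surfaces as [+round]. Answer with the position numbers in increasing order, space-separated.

1 3 4 5 6 7 8 9

From /o/ at 1 rightward: 2 /p/ transparent; 3 /i/ → [+round]; 4 /a/ → [+round]; 5 /i/ → [+round]; 6 /e/ → [+round]; 7 /i/ → [+round]; 8 /i/ → [+round]; 9 /a/ → [+round]; 10 /p/ transparent; 11 /p/ transparent; word edge.
From /o/ at 1 leftward: word edge.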